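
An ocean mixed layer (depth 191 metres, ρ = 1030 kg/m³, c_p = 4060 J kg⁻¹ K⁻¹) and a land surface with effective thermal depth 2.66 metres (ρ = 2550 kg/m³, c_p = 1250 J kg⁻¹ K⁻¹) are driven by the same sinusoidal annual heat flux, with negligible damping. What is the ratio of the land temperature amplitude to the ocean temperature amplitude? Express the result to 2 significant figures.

94

C_ocean = 1030 × 4060 × 191 = 7.99×10^8 J/(m²·K).
C_land = 2550 × 1250 × 2.66 = 8.48×10^6 J/(m²·K).
Undamped amplitude ∝ 1/C, so A_land/A_ocean = C_ocean/C_land = 94.2.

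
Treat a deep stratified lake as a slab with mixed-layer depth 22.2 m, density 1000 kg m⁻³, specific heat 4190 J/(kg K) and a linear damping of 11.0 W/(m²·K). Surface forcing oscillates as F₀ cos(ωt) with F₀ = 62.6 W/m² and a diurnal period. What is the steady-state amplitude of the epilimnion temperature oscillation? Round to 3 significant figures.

Areal heat capacity C = ρ c_p D = 1000 × 4190 × 22.2 = 9.30×10^7 J/(m²·K).
Angular frequency ω = 2π / T = 2π / 86400 s = 7.27×10^-5 s⁻¹.
√((Cω)² + λ²) = √((6760)² + 11.0²) = 6760 W/(m²·K).
Amplitude A = F₀ / √((Cω)²+λ²) = 62.6 / 6760 = 0.00925 K.

0.00925 K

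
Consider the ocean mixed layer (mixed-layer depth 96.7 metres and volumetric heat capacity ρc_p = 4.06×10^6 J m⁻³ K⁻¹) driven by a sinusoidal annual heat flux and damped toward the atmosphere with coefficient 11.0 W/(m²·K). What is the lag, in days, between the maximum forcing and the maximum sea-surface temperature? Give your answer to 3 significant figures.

83.1 days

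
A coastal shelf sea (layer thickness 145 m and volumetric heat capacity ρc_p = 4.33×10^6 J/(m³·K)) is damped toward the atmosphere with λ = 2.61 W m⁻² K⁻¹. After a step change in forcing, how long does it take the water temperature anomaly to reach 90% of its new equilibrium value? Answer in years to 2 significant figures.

18 years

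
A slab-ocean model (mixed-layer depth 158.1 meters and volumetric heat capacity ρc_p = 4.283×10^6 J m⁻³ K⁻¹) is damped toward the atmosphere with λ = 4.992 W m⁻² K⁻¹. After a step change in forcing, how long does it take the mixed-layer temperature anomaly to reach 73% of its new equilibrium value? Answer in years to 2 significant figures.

Areal heat capacity C = ρc_p × D = 4.283×10^6 × 158.1 = 6.77×10^8 J/(m²·K).
τ = C / λ = 6.77×10^8 / 4.992 = 1.36×10^8 s.
Fraction reached: 1 − e^(−t/τ) = 0.73 ⇒ t = −τ ln(1 − 0.73) = τ × 1.31.
t = 1.78×10^8 s = 5.63 years.

5.6 years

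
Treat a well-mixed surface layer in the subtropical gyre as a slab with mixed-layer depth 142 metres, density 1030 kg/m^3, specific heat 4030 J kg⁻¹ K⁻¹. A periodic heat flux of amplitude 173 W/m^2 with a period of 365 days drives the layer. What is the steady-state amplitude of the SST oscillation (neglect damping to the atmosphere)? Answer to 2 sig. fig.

Areal heat capacity C = ρ c_p D = 1030 × 4030 × 142 = 5.89×10^8 J/(m²·K).
Angular frequency ω = 2π / T = 2π / 3.15×10^7 s = 1.99×10^-7 s⁻¹.
Cω = 5.89×10^8 × 1.99×10^-7 = 117 W/(m²·K).
Amplitude A = F₀ / (Cω) = 173 / 117 = 1.47 K.

1.5 K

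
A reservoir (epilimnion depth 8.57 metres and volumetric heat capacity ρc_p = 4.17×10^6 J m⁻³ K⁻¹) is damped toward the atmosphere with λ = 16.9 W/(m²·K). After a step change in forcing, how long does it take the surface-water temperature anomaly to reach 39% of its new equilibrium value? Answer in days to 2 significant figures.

12 days

Areal heat capacity C = ρc_p × D = 4.17×10^6 × 8.57 = 3.57×10^7 J m⁻² K⁻¹.
τ = C / λ = 3.57×10^7 / 16.9 = 2.11×10^6 s.
Fraction reached: 1 − e^(−t/τ) = 0.39 ⇒ t = −τ ln(1 − 0.39) = τ × 0.494.
t = 1.05×10^6 s = 12.1 days.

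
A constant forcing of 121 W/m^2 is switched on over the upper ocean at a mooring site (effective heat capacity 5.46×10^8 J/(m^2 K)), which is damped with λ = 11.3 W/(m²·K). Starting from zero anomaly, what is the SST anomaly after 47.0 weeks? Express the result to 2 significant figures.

4.8 K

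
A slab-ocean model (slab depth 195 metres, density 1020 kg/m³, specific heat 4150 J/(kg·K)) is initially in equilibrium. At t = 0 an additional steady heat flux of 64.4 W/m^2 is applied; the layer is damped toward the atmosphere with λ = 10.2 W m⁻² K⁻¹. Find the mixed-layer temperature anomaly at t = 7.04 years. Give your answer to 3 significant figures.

Areal heat capacity C = ρ c_p D = 1020 × 4150 × 195 = 8.25×10^8 J m⁻² K⁻¹.
τ = C / λ = 8.25×10^8 / 10.2 = 8.09×10^7 s.
Equilibrium anomaly ΔT_eq = F / λ = 64.4 / 10.2 = 6.31 K.
t = 7.04 years = 2.22×10^8 s, so t/τ = 2.75.
ΔT(t) = ΔT_eq (1 − e^(−t/τ)) = 6.31 × (1 − e^−2.75) = 5.91 K.

5.91 K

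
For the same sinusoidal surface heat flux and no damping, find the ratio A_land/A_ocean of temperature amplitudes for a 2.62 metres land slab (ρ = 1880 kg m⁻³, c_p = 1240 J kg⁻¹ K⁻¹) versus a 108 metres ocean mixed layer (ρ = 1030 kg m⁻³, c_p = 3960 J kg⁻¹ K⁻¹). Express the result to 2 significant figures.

72

C_ocean = 1030 × 3960 × 108 = 4.41×10^8 J/(m²·K).
C_land = 1880 × 1240 × 2.62 = 6.11×10^6 J/(m²·K).
Undamped amplitude ∝ 1/C, so A_land/A_ocean = C_ocean/C_land = 72.1.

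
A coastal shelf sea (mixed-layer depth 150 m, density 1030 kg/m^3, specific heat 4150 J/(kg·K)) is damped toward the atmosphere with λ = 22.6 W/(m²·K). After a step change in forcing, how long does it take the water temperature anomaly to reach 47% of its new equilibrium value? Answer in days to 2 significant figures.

Areal heat capacity C = ρ c_p D = 1030 × 4150 × 150 = 6.41×10^8 J m⁻² K⁻¹.
τ = C / λ = 6.41×10^8 / 22.6 = 2.84×10^7 s.
Fraction reached: 1 − e^(−t/τ) = 0.47 ⇒ t = −τ ln(1 − 0.47) = τ × 0.635.
t = 1.80×10^7 s = 208 days.

210 days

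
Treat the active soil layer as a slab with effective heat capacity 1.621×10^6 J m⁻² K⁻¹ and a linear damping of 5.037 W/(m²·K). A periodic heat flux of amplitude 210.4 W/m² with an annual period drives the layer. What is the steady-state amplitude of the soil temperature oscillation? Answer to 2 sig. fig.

Areal heat capacity C = 1.621×10^6 J m⁻² K⁻¹ (given).
Angular frequency ω = 2π / T = 2π / 3.15×10^7 s = 1.99×10^-7 s⁻¹.
√((Cω)² + λ²) = √((0.323)² + 5.037²) = 5.05 W/(m²·K).
Amplitude A = F₀ / √((Cω)²+λ²) = 210.4 / 5.05 = 41.7 K.

42 K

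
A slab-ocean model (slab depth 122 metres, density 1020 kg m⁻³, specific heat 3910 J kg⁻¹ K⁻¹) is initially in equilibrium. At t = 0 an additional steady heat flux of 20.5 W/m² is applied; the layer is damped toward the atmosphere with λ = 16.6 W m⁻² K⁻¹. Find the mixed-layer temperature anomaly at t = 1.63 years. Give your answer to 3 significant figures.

Areal heat capacity C = ρ c_p D = 1020 × 3910 × 122 = 4.87×10^8 J/(m²·K).
τ = C / λ = 4.87×10^8 / 16.6 = 2.93×10^7 s.
Equilibrium anomaly ΔT_eq = F / λ = 20.5 / 16.6 = 1.23 K.
t = 1.63 years = 5.14×10^7 s, so t/τ = 1.75.
ΔT(t) = ΔT_eq (1 − e^(−t/τ)) = 1.23 × (1 − e^−1.75) = 1.02 K.

1.02 K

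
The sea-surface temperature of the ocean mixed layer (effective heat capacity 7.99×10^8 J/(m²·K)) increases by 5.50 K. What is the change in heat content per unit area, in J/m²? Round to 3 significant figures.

Areal heat capacity C = 7.99×10^8 J/(m²·K) (given).
ΔQ = C ΔT = 7.99×10^8 × 5.50 = 4.39×10^9 J/m².

4.39×10^9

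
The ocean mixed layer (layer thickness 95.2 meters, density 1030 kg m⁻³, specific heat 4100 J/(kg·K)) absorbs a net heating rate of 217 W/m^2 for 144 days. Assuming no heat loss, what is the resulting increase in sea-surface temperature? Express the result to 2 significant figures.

6.7 K

Areal heat capacity C = ρ c_p D = 1030 × 4100 × 95.2 = 4.02×10^8 J/(m^2 K).
Net heat input Q = F Δt = 217 × (144 days × 86400 s/day) = 2.70×10^9 J/m².
ΔT = Q / C = 2.70×10^9 / 4.02×10^8 = 6.72 K.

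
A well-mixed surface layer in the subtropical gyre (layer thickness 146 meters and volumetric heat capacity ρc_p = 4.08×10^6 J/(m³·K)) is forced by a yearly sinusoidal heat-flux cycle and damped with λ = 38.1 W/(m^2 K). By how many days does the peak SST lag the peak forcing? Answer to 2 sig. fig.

Areal heat capacity C = ρc_p × D = 4.08×10^6 × 146 = 5.96×10^8 J m⁻² K⁻¹.
ω = 2π / 3.15×10^7 s = 1.99×10^-7 s⁻¹.
Phase lag φ = arctan(Cω/λ) = arctan(119/38.1) = 1.26 rad.
Time lag = φ / ω = 1.26 / 1.99×10^-7 = 6.32×10^6 s = 73.2 days.

73 days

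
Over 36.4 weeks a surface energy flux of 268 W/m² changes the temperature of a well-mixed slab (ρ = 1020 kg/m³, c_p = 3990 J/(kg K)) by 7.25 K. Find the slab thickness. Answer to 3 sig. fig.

200 m

Heat input Q = F Δt = 268 × 2.20×10^7 s = 5.90×10^9 J/m².
Required areal heat capacity C = Q / ΔT = 8.14×10^8 J/(m²·K).
Depth D = C / (ρ c_p) = 8.14×10^8 / (1020 × 3990) = 200 m.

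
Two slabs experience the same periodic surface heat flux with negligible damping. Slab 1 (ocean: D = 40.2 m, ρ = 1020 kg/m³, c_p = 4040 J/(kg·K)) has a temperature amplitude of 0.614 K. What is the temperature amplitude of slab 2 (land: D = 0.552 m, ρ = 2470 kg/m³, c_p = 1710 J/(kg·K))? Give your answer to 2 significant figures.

C_ocean = 1.66×10^8 J/(m²·K); C_land = 2.33×10^6 J/(m²·K).
A ∝ 1/C ⇒ A_land = A_ocean × C_ocean/C_land = 0.614 × 71.1 = 43.6 K.

44 K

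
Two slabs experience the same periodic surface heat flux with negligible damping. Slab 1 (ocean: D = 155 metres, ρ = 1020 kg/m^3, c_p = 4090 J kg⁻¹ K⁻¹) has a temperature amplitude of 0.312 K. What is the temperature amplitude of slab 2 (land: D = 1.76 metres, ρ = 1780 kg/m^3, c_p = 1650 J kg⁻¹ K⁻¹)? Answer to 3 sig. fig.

C_ocean = 6.47×10^8 J/(m²·K); C_land = 5.17×10^6 J/(m²·K).
A ∝ 1/C ⇒ A_land = A_ocean × C_ocean/C_land = 0.312 × 125 = 39.0 K.

39.0 K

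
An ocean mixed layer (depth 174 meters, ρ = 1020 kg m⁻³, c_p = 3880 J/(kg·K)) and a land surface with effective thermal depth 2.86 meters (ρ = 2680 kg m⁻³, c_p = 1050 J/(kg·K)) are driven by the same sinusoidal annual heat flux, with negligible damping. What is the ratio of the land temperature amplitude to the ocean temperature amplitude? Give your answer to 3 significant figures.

C_ocean = 1020 × 3880 × 174 = 6.89×10^8 J/(m²·K).
C_land = 2680 × 1050 × 2.86 = 8.05×10^6 J/(m²·K).
Undamped amplitude ∝ 1/C, so A_land/A_ocean = C_ocean/C_land = 85.6.

85.6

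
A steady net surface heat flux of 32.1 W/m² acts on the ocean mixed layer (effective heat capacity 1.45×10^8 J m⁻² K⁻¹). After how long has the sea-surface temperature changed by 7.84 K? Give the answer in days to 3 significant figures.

Areal heat capacity C = 1.45×10^8 J m⁻² K⁻¹ (given).
Time required: Δt = C ΔT / F = 1.45×10^8 × 7.84 / 32.1 = 3.54×10^7 s.
In days: 3.54×10^7 s / (86400 s/day) = 410 days.

410 days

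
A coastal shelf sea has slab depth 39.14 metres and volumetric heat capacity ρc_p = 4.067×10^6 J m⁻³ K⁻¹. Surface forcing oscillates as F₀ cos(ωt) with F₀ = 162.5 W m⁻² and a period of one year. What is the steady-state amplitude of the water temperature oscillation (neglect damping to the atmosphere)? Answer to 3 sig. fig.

5.12 K

Areal heat capacity C = ρc_p × D = 4.067×10^6 × 39.14 = 1.59×10^8 J/(m²·K).
Angular frequency ω = 2π / T = 2π / 3.15×10^7 s = 1.99×10^-7 s⁻¹.
Cω = 1.59×10^8 × 1.99×10^-7 = 31.7 W/(m²·K).
Amplitude A = F₀ / (Cω) = 162.5 / 31.7 = 5.12 K.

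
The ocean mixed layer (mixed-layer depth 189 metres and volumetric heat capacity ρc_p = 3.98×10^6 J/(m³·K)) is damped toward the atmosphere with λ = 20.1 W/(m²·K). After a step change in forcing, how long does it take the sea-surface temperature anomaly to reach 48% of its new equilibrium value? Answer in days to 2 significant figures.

Areal heat capacity C = ρc_p × D = 3.98×10^6 × 189 = 7.52×10^8 J/(m^2 K).
τ = C / λ = 7.52×10^8 / 20.1 = 3.74×10^7 s.
Fraction reached: 1 − e^(−t/τ) = 0.48 ⇒ t = −τ ln(1 − 0.48) = τ × 0.654.
t = 2.45×10^7 s = 283 days.

280 days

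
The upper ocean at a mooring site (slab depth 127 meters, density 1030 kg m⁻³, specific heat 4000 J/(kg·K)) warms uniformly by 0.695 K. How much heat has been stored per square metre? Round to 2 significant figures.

3.6×10^8

Areal heat capacity C = ρ c_p D = 1030 × 4000 × 127 = 5.23×10^8 J/(m^2 K).
ΔQ = C ΔT = 5.23×10^8 × 0.695 = 3.64×10^8 J/m².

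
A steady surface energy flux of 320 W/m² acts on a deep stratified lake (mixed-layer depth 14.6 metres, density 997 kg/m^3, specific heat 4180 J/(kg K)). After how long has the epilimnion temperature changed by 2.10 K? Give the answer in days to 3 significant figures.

4.62 days

Areal heat capacity C = ρ c_p D = 997 × 4180 × 14.6 = 6.08×10^7 J/(m²·K).
Time required: Δt = C ΔT / F = 6.08×10^7 × 2.10 / 320 = 3.99×10^5 s.
In days: 3.99×10^5 s / (86400 s/day) = 4.62 days.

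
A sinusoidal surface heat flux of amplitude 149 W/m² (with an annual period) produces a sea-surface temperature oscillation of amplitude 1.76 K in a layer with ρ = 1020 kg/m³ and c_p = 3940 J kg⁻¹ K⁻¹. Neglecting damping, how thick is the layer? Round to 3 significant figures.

106 m

ω = 2π / 3.15×10^7 s = 1.99×10^-7 s⁻¹.
Required C = F₀ / (A ω) = 149 / (1.76 × 1.99×10^-7) = 4.25×10^8 J/(m²·K).
D = C / (ρ c_p) = 4.25×10^8 / (1020 × 3940) = 106 m.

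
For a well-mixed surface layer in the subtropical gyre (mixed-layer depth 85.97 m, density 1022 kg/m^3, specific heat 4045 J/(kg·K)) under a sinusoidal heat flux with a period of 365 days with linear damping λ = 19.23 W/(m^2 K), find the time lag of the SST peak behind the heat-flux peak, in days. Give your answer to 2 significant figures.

76 days

Areal heat capacity C = ρ c_p D = 1022 × 4045 × 85.97 = 3.55×10^8 J/(m²·K).
ω = 2π / 3.15×10^7 s = 1.99×10^-7 s⁻¹.
Phase lag φ = arctan(Cω/λ) = arctan(70.8/19.23) = 1.31 rad.
Time lag = φ / ω = 1.31 / 1.99×10^-7 = 6.55×10^6 s = 75.8 days.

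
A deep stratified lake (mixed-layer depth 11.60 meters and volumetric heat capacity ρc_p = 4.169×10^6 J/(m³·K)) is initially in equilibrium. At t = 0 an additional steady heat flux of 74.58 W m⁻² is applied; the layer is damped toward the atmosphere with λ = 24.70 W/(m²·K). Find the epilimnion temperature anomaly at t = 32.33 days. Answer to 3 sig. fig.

2.29 K

Areal heat capacity C = ρc_p × D = 4.169×10^6 × 11.60 = 4.84×10^7 J/(m²·K).
τ = C / λ = 4.84×10^7 / 24.70 = 1.96×10^6 s.
Equilibrium anomaly ΔT_eq = F / λ = 74.58 / 24.70 = 3.02 K.
t = 32.33 days = 2.79×10^6 s, so t/τ = 1.43.
ΔT(t) = ΔT_eq (1 − e^(−t/τ)) = 3.02 × (1 − e^−1.43) = 2.29 K.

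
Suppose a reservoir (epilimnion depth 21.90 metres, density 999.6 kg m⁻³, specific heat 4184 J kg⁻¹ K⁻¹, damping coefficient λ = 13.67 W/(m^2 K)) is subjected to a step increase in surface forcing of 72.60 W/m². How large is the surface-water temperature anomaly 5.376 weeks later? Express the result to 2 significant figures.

2.0 K

Areal heat capacity C = ρ c_p D = 999.6 × 4184 × 21.90 = 9.16×10^7 J/(m²·K).
τ = C / λ = 9.16×10^7 / 13.67 = 6.70×10^6 s.
Equilibrium anomaly ΔT_eq = F / λ = 72.60 / 13.67 = 5.31 K.
t = 5.376 weeks = 3.25×10^6 s, so t/τ = 0.485.
ΔT(t) = ΔT_eq (1 − e^(−t/τ)) = 5.31 × (1 − e^−0.485) = 2.04 K.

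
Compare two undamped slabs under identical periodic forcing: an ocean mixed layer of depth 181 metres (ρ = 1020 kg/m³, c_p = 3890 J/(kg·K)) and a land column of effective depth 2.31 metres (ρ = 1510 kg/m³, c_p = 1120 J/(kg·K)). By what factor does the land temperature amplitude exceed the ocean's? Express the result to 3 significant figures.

C_ocean = 1020 × 3890 × 181 = 7.18×10^8 J/(m²·K).
C_land = 1510 × 1120 × 2.31 = 3.91×10^6 J/(m²·K).
Undamped amplitude ∝ 1/C, so A_land/A_ocean = C_ocean/C_land = 184.

184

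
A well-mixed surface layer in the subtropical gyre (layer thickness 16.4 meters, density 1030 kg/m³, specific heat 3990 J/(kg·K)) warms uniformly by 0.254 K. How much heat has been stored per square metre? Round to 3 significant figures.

Areal heat capacity C = ρ c_p D = 1030 × 3990 × 16.4 = 6.74×10^7 J m⁻² K⁻¹.
ΔQ = C ΔT = 6.74×10^7 × 0.254 = 1.71×10^7 J/m².

1.71×10^7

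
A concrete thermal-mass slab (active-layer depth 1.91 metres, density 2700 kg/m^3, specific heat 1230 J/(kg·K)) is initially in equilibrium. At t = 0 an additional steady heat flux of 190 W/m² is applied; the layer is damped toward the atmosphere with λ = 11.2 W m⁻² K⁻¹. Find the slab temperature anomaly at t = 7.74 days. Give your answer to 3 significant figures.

Areal heat capacity C = ρ c_p D = 2700 × 1230 × 1.91 = 6.34×10^6 J/(m²·K).
τ = C / λ = 6.34×10^6 / 11.2 = 5.66×10^5 s.
Equilibrium anomaly ΔT_eq = F / λ = 190 / 11.2 = 17.0 K.
t = 7.74 days = 6.69×10^5 s, so t/τ = 1.18.
ΔT(t) = ΔT_eq (1 − e^(−t/τ)) = 17.0 × (1 − e^−1.18) = 11.8 K.

11.8 K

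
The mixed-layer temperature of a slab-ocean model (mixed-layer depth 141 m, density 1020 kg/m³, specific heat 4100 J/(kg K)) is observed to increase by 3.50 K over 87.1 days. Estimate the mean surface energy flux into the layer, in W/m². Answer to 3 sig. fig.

274

Areal heat capacity C = ρ c_p D = 1020 × 4100 × 141 = 5.90×10^8 J/(m²·K).
Required heat per unit area: Q = C ΔT = 5.90×10^8 × 3.50 = 2.06×10^9 J/m².
Flux F = Q / Δt = 2.06×10^9 / 7.53×10^6 s = 274 W/m².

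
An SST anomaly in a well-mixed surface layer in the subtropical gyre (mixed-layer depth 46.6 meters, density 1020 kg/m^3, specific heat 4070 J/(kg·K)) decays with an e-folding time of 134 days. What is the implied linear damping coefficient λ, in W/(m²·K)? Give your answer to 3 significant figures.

16.7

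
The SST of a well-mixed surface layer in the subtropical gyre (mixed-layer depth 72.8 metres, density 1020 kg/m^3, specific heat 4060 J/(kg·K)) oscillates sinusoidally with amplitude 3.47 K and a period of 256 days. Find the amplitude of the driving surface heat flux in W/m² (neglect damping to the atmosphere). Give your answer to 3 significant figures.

297

Areal heat capacity C = ρ c_p D = 1020 × 4060 × 72.8 = 3.01×10^8 J m⁻² K⁻¹.
ω = 2π / 2.21×10^7 s = 2.84×10^-7 s⁻¹.
Cω = 3.01×10^8 × 2.84×10^-7 = 85.6 W/(m²·K).
F₀ = A × Cω = 3.47 × 85.6 = 297 W/m².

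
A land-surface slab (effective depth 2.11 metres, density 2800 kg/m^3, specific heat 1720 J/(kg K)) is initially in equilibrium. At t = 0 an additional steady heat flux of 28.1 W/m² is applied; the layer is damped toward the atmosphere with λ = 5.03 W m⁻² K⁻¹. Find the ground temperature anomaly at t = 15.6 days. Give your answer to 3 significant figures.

2.72 K

Areal heat capacity C = ρ c_p D = 2800 × 1720 × 2.11 = 1.02×10^7 J m⁻² K⁻¹.
τ = C / λ = 1.02×10^7 / 5.03 = 2.02×10^6 s.
Equilibrium anomaly ΔT_eq = F / λ = 28.1 / 5.03 = 5.59 K.
t = 15.6 days = 1.35×10^6 s, so t/τ = 0.667.
ΔT(t) = ΔT_eq (1 − e^(−t/τ)) = 5.59 × (1 − e^−0.667) = 2.72 K.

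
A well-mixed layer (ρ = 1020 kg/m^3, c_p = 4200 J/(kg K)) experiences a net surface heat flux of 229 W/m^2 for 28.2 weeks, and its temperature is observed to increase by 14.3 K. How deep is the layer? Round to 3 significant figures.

Heat input Q = F Δt = 229 × 1.71×10^7 s = 3.91×10^9 J/m².
Required areal heat capacity C = Q / ΔT = 2.73×10^8 J/(m²·K).
Depth D = C / (ρ c_p) = 2.73×10^8 / (1020 × 4200) = 63.8 m.

63.8 m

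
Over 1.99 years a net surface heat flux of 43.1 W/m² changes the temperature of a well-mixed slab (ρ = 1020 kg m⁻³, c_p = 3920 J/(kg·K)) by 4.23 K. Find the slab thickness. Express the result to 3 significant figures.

160 m

Heat input Q = F Δt = 43.1 × 6.28×10^7 s = 2.71×10^9 J/m².
Required areal heat capacity C = Q / ΔT = 6.40×10^8 J/(m²·K).
Depth D = C / (ρ c_p) = 6.40×10^8 / (1020 × 3920) = 160 m.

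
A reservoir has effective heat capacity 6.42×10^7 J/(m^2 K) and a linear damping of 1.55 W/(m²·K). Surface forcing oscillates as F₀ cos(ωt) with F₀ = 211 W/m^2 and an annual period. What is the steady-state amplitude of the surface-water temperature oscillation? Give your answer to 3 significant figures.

Areal heat capacity C = 6.42×10^7 J/(m^2 K) (given).
Angular frequency ω = 2π / T = 2π / 3.15×10^7 s = 1.99×10^-7 s⁻¹.
√((Cω)² + λ²) = √((12.8)² + 1.55²) = 12.9 W/(m²·K).
Amplitude A = F₀ / √((Cω)²+λ²) = 211 / 12.9 = 16.4 K.

16.4 K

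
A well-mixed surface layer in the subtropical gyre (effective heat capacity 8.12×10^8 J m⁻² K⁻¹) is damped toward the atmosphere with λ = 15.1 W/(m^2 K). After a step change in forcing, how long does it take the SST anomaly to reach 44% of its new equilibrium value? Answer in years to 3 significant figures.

0.988 years

Areal heat capacity C = 8.12×10^8 J m⁻² K⁻¹ (given).
τ = C / λ = 8.12×10^8 / 15.1 = 5.38×10^7 s.
Fraction reached: 1 − e^(−t/τ) = 0.44 ⇒ t = −τ ln(1 − 0.44) = τ × 0.580.
t = 3.12×10^7 s = 0.988 years.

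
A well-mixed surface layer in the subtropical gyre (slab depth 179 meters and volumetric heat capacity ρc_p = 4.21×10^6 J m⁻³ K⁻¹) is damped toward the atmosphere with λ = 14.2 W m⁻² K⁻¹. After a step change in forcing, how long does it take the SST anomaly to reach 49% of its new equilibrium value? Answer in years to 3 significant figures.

Areal heat capacity C = ρc_p × D = 4.21×10^6 × 179 = 7.54×10^8 J m⁻² K⁻¹.
τ = C / λ = 7.54×10^8 / 14.2 = 5.31×10^7 s.
Fraction reached: 1 − e^(−t/τ) = 0.49 ⇒ t = −τ ln(1 − 0.49) = τ × 0.673.
t = 3.57×10^7 s = 1.13 years.

1.13 years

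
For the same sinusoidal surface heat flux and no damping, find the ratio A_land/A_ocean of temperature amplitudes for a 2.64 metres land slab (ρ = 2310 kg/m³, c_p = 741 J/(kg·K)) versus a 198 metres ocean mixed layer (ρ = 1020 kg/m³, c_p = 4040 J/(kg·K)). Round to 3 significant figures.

C_ocean = 1020 × 4040 × 198 = 8.16×10^8 J/(m²·K).
C_land = 2310 × 741 × 2.64 = 4.52×10^6 J/(m²·K).
Undamped amplitude ∝ 1/C, so A_land/A_ocean = C_ocean/C_land = 181.

181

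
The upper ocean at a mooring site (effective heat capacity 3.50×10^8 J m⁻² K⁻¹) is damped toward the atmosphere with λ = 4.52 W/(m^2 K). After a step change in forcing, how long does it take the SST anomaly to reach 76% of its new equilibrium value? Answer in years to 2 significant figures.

Areal heat capacity C = 3.50×10^8 J m⁻² K⁻¹ (given).
τ = C / λ = 3.50×10^8 / 4.52 = 7.74×10^7 s.
Fraction reached: 1 − e^(−t/τ) = 0.76 ⇒ t = −τ ln(1 − 0.76) = τ × 1.43.
t = 1.11×10^8 s = 3.50 years.

3.5 years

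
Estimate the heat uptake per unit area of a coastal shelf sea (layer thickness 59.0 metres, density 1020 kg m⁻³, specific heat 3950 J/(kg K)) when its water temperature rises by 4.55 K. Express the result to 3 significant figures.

Areal heat capacity C = ρ c_p D = 1020 × 3950 × 59.0 = 2.38×10^8 J m⁻² K⁻¹.
ΔQ = C ΔT = 2.38×10^8 × 4.55 = 1.08×10^9 J/m².

1.08×10^9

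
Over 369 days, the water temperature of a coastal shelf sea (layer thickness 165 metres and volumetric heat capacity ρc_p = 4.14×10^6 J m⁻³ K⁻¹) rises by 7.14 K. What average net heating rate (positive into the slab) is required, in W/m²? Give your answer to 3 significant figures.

153

Areal heat capacity C = ρc_p × D = 4.14×10^6 × 165 = 6.83×10^8 J/(m²·K).
Required heat per unit area: Q = C ΔT = 6.83×10^8 × 7.14 = 4.88×10^9 J/m².
Flux F = Q / Δt = 4.88×10^9 / 3.19×10^7 s = 153 W/m².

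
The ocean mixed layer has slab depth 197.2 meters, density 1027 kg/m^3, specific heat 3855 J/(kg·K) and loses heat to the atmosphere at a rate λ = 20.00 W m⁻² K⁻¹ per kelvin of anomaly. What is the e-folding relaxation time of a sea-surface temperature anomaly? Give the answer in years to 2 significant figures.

Areal heat capacity C = ρ c_p D = 1027 × 3855 × 197.2 = 7.81×10^8 J/(m^2 K).
Relaxation time τ = C / λ = 7.81×10^8 / 20.00 = 3.90×10^7 s.
In years: 3.90×10^7 s / (3.156×10^7 s/year) = 1.24 years.

1.2 years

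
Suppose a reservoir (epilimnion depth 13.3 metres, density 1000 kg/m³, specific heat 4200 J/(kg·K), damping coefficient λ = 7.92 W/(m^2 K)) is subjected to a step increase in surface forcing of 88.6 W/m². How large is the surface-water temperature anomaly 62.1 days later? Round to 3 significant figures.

5.96 K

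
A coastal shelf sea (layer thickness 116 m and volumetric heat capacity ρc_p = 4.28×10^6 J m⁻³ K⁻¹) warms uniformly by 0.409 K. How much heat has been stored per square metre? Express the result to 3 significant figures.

Areal heat capacity C = ρc_p × D = 4.28×10^6 × 116 = 4.96×10^8 J/(m²·K).
ΔQ = C ΔT = 4.96×10^8 × 0.409 = 2.03×10^8 J/m².

2.03×10^8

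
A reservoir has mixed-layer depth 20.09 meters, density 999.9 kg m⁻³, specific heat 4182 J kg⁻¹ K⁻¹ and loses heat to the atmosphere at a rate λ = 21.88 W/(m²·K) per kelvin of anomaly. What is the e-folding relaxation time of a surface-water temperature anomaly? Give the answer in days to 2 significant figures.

44 days

Areal heat capacity C = ρ c_p D = 999.9 × 4182 × 20.09 = 8.40×10^7 J m⁻² K⁻¹.
Relaxation time τ = C / λ = 8.40×10^7 / 21.88 = 3.84×10^6 s.
In days: 3.84×10^6 s / (86400 s/day) = 44.4 days.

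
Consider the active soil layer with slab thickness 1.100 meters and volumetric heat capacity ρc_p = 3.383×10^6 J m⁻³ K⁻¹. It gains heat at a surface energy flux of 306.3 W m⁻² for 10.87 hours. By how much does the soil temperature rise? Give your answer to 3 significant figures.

Areal heat capacity C = ρc_p × D = 3.383×10^6 × 1.100 = 3.72×10^6 J m⁻² K⁻¹.
Net heat input Q = F Δt = 306.3 × (10.87 hours × 3600 s/hour) = 1.20×10^7 J/m².
ΔT = Q / C = 1.20×10^7 / 3.72×10^6 = 3.22 K.

3.22 K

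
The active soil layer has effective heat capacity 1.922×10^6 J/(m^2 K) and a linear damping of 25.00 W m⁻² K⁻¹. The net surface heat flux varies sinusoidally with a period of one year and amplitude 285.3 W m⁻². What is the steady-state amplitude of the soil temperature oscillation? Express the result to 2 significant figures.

11 K

Areal heat capacity C = 1.922×10^6 J/(m^2 K) (given).
Angular frequency ω = 2π / T = 2π / 3.15×10^7 s = 1.99×10^-7 s⁻¹.
√((Cω)² + λ²) = √((0.383)² + 25.00²) = 25.0 W/(m²·K).
Amplitude A = F₀ / √((Cω)²+λ²) = 285.3 / 25.0 = 11.4 K.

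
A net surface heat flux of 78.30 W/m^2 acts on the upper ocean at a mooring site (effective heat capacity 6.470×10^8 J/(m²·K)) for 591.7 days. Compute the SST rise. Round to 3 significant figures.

Areal heat capacity C = 6.470×10^8 J/(m²·K) (given).
Net heat input Q = F Δt = 78.30 × (591.7 days × 86400 s/day) = 4.00×10^9 J/m².
ΔT = Q / C = 4.00×10^9 / 6.47×10^8 = 6.19 K.

6.19 K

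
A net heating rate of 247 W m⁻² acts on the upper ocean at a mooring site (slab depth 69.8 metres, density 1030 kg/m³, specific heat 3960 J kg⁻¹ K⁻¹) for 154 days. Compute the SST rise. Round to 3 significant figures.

11.5 K

Areal heat capacity C = ρ c_p D = 1030 × 3960 × 69.8 = 2.85×10^8 J m⁻² K⁻¹.
Net heat input Q = F Δt = 247 × (154 days × 86400 s/day) = 3.29×10^9 J/m².
ΔT = Q / C = 3.29×10^9 / 2.85×10^8 = 11.5 K.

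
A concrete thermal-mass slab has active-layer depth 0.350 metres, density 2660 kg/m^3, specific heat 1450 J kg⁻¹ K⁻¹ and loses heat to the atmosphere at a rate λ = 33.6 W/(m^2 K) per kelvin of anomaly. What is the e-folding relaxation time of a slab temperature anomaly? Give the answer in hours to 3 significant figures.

11.2 hours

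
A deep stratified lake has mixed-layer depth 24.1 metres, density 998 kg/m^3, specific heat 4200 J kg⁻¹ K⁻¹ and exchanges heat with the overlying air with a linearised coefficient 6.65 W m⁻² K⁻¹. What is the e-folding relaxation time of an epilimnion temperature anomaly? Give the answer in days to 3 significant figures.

Areal heat capacity C = ρ c_p D = 998 × 4200 × 24.1 = 1.01×10^8 J/(m^2 K).
Relaxation time τ = C / λ = 1.01×10^8 / 6.65 = 1.52×10^7 s.
In days: 1.52×10^7 s / (86400 s/day) = 176 days.

176 days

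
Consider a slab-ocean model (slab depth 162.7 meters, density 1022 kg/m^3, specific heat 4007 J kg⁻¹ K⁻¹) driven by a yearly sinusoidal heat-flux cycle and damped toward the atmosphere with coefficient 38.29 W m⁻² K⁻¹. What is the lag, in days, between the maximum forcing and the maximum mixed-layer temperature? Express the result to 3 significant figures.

Areal heat capacity C = ρ c_p D = 1022 × 4007 × 162.7 = 6.66×10^8 J m⁻² K⁻¹.
ω = 2π / 3.15×10^7 s = 1.99×10^-7 s⁻¹.
Phase lag φ = arctan(Cω/λ) = arctan(133/38.29) = 1.29 rad.
Time lag = φ / ω = 1.29 / 1.99×10^-7 = 6.47×10^6 s = 74.9 days.

74.9 days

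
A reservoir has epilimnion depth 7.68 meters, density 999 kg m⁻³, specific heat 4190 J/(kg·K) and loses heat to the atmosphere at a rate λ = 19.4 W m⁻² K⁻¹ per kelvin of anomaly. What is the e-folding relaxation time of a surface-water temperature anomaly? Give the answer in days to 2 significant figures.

19 days

Areal heat capacity C = ρ c_p D = 999 × 4190 × 7.68 = 3.21×10^7 J/(m^2 K).
Relaxation time τ = C / λ = 3.21×10^7 / 19.4 = 1.66×10^6 s.
In days: 1.66×10^6 s / (86400 s/day) = 19.2 days.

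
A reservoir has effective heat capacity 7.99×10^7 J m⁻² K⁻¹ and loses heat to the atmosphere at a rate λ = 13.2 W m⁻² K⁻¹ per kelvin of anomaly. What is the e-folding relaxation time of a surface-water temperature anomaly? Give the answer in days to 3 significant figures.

70.1 days

Areal heat capacity C = 7.99×10^7 J m⁻² K⁻¹ (given).
Relaxation time τ = C / λ = 7.99×10^7 / 13.2 = 6.05×10^6 s.
In days: 6.05×10^6 s / (86400 s/day) = 70.1 days.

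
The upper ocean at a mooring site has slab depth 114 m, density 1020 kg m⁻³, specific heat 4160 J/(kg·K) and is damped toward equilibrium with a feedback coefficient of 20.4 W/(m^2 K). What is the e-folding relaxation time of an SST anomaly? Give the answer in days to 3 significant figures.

274 days

Areal heat capacity C = ρ c_p D = 1020 × 4160 × 114 = 4.84×10^8 J/(m²·K).
Relaxation time τ = C / λ = 4.84×10^8 / 20.4 = 2.37×10^7 s.
In days: 2.37×10^7 s / (86400 s/day) = 274 days.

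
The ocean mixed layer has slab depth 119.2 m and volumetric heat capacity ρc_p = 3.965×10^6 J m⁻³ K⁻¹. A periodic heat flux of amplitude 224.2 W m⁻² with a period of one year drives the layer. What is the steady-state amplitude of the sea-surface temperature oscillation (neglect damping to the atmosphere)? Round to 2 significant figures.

Areal heat capacity C = ρc_p × D = 3.965×10^6 × 119.2 = 4.73×10^8 J/(m²·K).
Angular frequency ω = 2π / T = 2π / 3.15×10^7 s = 1.99×10^-7 s⁻¹.
Cω = 4.73×10^8 × 1.99×10^-7 = 94.2 W/(m²·K).
Amplitude A = F₀ / (Cω) = 224.2 / 94.2 = 2.38 K.

2.4 K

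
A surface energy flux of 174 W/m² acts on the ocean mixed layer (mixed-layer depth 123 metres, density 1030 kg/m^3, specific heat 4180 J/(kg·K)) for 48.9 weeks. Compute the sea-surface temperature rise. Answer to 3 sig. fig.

Areal heat capacity C = ρ c_p D = 1030 × 4180 × 123 = 5.30×10^8 J m⁻² K⁻¹.
Net heat input Q = F Δt = 174 × (48.9 weeks × 6.048×10^5 s/week) = 5.15×10^9 J/m².
ΔT = Q / C = 5.15×10^9 / 5.30×10^8 = 9.72 K.

9.72 K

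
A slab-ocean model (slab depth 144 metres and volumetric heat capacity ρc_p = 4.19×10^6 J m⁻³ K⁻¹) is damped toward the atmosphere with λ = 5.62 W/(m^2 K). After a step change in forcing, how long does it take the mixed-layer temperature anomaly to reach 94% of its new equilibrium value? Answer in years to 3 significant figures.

9.57 years

Areal heat capacity C = ρc_p × D = 4.19×10^6 × 144 = 6.03×10^8 J m⁻² K⁻¹.
τ = C / λ = 6.03×10^8 / 5.62 = 1.07×10^8 s.
Fraction reached: 1 − e^(−t/τ) = 0.94 ⇒ t = −τ ln(1 − 0.94) = τ × 2.81.
t = 3.02×10^8 s = 9.57 years.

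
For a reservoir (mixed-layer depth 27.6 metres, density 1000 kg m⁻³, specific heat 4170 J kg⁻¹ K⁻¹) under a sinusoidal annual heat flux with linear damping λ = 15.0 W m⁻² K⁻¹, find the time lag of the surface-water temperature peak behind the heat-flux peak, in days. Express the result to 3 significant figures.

57.6 days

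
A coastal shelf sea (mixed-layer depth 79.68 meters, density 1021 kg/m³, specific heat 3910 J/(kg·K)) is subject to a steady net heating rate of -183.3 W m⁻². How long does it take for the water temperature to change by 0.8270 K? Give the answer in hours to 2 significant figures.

Areal heat capacity C = ρ c_p D = 1021 × 3910 × 79.68 = 3.18×10^8 J/(m^2 K).
Time required: Δt = C ΔT / F = 3.18×10^8 × -0.8270 / -183.3 = 1.44×10^6 s.
In hours: 1.44×10^6 s / (3600 s/hour) = 399 hours.

400 hours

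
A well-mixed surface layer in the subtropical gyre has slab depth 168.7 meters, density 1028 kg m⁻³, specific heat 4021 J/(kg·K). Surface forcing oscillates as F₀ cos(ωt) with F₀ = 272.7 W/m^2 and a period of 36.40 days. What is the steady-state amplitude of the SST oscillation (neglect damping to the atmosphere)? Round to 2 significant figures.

0.20 K

Areal heat capacity C = ρ c_p D = 1028 × 4021 × 168.7 = 6.97×10^8 J/(m²·K).
Angular frequency ω = 2π / T = 2π / 3.14×10^6 s = 2.00×10^-6 s⁻¹.
Cω = 6.97×10^8 × 2.00×10^-6 = 1390 W/(m²·K).
Amplitude A = F₀ / (Cω) = 272.7 / 1390 = 0.196 K.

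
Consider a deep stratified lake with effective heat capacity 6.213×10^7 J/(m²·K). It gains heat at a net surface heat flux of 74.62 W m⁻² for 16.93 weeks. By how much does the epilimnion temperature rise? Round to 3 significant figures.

12.3 K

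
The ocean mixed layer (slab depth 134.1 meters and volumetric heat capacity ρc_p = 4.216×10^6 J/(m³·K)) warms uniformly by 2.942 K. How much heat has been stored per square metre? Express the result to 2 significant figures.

1.7×10^9

Areal heat capacity C = ρc_p × D = 4.216×10^6 × 134.1 = 5.65×10^8 J m⁻² K⁻¹.
ΔQ = C ΔT = 5.65×10^8 × 2.942 = 1.66×10^9 J/m².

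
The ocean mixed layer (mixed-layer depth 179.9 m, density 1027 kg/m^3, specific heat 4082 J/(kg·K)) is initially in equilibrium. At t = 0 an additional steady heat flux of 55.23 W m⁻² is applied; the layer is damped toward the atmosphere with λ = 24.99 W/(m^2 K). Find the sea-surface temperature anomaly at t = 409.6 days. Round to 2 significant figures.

1.5 K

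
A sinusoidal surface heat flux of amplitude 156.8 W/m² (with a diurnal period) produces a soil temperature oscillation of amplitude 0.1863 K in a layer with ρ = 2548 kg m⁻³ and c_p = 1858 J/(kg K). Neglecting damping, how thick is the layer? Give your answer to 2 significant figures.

ω = 2π / 86400 s = 7.27×10^-5 s⁻¹.
Required C = F₀ / (A ω) = 156.8 / (0.1863 × 7.27×10^-5) = 1.16×10^7 J/(m²·K).
D = C / (ρ c_p) = 1.16×10^7 / (2548 × 1858) = 2.44 m.

2.4 m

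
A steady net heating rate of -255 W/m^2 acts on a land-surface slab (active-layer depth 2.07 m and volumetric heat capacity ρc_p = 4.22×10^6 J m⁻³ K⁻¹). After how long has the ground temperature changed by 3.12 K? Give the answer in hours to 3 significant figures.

29.7 hours

Areal heat capacity C = ρc_p × D = 4.22×10^6 × 2.07 = 8.74×10^6 J/(m^2 K).
Time required: Δt = C ΔT / F = 8.74×10^6 × -3.12 / -255 = 1.07×10^5 s.
In hours: 1.07×10^5 s / (3600 s/hour) = 29.7 hours.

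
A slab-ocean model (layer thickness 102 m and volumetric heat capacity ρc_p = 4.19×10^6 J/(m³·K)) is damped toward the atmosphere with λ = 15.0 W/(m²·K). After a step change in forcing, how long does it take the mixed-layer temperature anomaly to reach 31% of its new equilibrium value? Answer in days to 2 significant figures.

Areal heat capacity C = ρc_p × D = 4.19×10^6 × 102 = 4.27×10^8 J/(m^2 K).
τ = C / λ = 4.27×10^8 / 15.0 = 2.85×10^7 s.
Fraction reached: 1 − e^(−t/τ) = 0.31 ⇒ t = −τ ln(1 − 0.31) = τ × 0.371.
t = 1.06×10^7 s = 122 days.

120 days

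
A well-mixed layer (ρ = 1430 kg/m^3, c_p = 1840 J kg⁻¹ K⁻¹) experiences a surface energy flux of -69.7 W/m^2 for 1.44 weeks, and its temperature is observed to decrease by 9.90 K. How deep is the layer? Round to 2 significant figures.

Heat input Q = F Δt = -69.7 × 8.71×10^5 s = -6.07×10^7 J/m².
Required areal heat capacity C = Q / ΔT = 6.13×10^6 J/(m²·K).
Depth D = C / (ρ c_p) = 6.13×10^6 / (1430 × 1840) = 2.33 m.

2.3 m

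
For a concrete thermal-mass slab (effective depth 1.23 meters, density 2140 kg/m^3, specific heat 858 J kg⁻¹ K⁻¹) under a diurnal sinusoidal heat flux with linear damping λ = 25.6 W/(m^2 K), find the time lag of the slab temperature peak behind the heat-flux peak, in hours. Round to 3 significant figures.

5.41 hours

Areal heat capacity C = ρ c_p D = 2140 × 858 × 1.23 = 2.26×10^6 J/(m^2 K).
ω = 2π / 86400 s = 7.27×10^-5 s⁻¹.
Phase lag φ = arctan(Cω/λ) = arctan(164/25.6) = 1.42 rad.
Time lag = φ / ω = 1.42 / 7.27×10^-5 = 19500 s = 5.41 hours.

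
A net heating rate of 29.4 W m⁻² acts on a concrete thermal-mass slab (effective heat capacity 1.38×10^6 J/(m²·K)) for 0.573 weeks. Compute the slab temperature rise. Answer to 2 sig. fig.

7.4 K

Areal heat capacity C = 1.38×10^6 J/(m²·K) (given).
Net heat input Q = F Δt = 29.4 × (0.573 weeks × 6.048×10^5 s/week) = 1.02×10^7 J/m².
ΔT = Q / C = 1.02×10^7 / 1.38×10^6 = 7.38 K.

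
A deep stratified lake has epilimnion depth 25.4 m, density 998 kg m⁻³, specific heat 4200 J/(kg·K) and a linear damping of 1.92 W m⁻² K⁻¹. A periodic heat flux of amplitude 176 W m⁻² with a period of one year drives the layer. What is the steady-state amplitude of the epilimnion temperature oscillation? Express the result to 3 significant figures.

8.26 K

Areal heat capacity C = ρ c_p D = 998 × 4200 × 25.4 = 1.06×10^8 J m⁻² K⁻¹.
Angular frequency ω = 2π / T = 2π / 3.15×10^7 s = 1.99×10^-7 s⁻¹.
√((Cω)² + λ²) = √((21.2)² + 1.92²) = 21.3 W/(m²·K).
Amplitude A = F₀ / √((Cω)²+λ²) = 176 / 21.3 = 8.26 K.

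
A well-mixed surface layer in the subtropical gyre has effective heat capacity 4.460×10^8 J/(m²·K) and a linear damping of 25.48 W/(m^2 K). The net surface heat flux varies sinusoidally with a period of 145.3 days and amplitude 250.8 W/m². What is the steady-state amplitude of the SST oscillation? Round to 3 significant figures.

1.12 K

Areal heat capacity C = 4.460×10^8 J/(m²·K) (given).
Angular frequency ω = 2π / T = 2π / 1.26×10^7 s = 5.00×10^-7 s⁻¹.
√((Cω)² + λ²) = √((223)² + 25.48²) = 225 W/(m²·K).
Amplitude A = F₀ / √((Cω)²+λ²) = 250.8 / 225 = 1.12 K.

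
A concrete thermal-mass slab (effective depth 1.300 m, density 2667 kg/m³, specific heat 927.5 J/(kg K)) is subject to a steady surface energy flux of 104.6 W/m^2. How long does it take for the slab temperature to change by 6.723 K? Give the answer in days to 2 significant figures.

2.4 days

Areal heat capacity C = ρ c_p D = 2667 × 927.5 × 1.300 = 3.22×10^6 J m⁻² K⁻¹.
Time required: Δt = C ΔT / F = 3.22×10^6 × 6.723 / 104.6 = 2.07×10^5 s.
In days: 2.07×10^5 s / (86400 s/day) = 2.39 days.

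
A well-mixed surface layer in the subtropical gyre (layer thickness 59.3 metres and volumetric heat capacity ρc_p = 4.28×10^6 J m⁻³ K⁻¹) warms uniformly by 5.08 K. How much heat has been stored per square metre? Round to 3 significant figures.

Areal heat capacity C = ρc_p × D = 4.28×10^6 × 59.3 = 2.54×10^8 J m⁻² K⁻¹.
ΔQ = C ΔT = 2.54×10^8 × 5.08 = 1.29×10^9 J/m².

1.29×10^9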